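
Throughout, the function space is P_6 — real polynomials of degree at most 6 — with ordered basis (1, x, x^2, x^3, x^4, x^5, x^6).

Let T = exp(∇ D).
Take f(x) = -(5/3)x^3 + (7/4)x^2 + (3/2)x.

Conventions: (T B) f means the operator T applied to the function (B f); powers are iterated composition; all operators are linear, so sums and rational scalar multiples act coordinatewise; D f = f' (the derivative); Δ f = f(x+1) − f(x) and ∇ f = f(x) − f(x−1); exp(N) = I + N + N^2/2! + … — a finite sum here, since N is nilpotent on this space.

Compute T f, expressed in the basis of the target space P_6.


order-1 term: -10x + 17/2
the series for exp(∇ D) f terminates at order 1
exp(∇ D) f = -(5/3)x^3 + (7/4)x^2 - (17/2)x + 17/2

the image equals g(x) = -(5/3)x^3 + (7/4)x^2 - (17/2)x + 17/2


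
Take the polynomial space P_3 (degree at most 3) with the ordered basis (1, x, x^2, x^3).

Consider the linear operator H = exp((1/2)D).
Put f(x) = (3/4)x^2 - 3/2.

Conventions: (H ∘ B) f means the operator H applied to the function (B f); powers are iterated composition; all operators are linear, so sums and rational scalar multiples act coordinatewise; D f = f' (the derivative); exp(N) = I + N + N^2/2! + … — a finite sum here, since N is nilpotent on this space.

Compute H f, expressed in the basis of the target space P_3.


order-1 term: (3/4)x
order-2 term: 3/16
the series for exp((1/2)D) f terminates at order 2
exp((1/2)D) f = (3/4)x^2 + (3/4)x - 21/16

the result is g(x) = (3/4)x^2 + (3/4)x - 21/16


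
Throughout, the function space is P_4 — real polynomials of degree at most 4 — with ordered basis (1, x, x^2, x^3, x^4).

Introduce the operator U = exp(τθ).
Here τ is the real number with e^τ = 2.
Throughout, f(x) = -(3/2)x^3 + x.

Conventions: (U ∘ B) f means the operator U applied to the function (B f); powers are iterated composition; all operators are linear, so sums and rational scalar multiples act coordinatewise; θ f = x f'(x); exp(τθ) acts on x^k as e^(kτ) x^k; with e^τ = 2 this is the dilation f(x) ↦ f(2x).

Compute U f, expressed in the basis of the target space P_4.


exp(τθ) x^k = e^(kτ) x^k; with e^τ = 2 this sends x^k to 2^k x^k
x ↦ 2 x
x^3 ↦ 8 x^3
applying this coordinatewise to f: exp(τθ) f = -12x^3 + 2x

the result is g(x) = -12x^3 + 2x


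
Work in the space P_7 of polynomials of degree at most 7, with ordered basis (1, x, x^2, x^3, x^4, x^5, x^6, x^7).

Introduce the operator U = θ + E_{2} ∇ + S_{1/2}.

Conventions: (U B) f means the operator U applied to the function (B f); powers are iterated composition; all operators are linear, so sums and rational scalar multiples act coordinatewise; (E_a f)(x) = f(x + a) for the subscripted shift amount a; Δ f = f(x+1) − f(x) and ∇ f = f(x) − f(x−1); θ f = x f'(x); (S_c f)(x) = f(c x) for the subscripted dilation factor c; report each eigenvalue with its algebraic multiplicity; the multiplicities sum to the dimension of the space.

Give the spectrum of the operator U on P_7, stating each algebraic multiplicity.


λ = 1 (multiplicity 1), λ = 3/2 (multiplicity 1), λ = 9/4 (multiplicity 1), λ = 25/8 (multiplicity 1), λ = 65/16 (multiplicity 1), λ = 161/32 (multiplicity 1), λ = 385/64 (multiplicity 1), λ = 897/128 (multiplicity 1)

image of 1: 1
image of x: (3/2)x + 1
image of x^2: (9/4)x^2 + 2x + 3
image of x^3: (25/8)x^3 + 3x^2 + 9x + 7
image of x^4: (65/16)x^4 + 4x^3 + 18x^2 + 28x + 15
image of x^5: (161/32)x^5 + 5x^4 + 30x^3 + 70x^2 + 75x + 31
image of x^6: (385/64)x^6 + 6x^5 + 45x^4 + 140x^3 + 225x^2 + 186x + 63
image of x^7: (897/128)x^7 + 7x^6 + 63x^5 + 245x^4 + 525x^3 + 651x^2 + 441x + 127
the matrix is upper triangular; its diagonal is (1, 3/2, 9/4, 25/8, 65/16, 161/32, 385/64, 897/128)
for a triangular matrix the eigenvalues are the diagonal entries, with algebraic multiplicity their repetition count


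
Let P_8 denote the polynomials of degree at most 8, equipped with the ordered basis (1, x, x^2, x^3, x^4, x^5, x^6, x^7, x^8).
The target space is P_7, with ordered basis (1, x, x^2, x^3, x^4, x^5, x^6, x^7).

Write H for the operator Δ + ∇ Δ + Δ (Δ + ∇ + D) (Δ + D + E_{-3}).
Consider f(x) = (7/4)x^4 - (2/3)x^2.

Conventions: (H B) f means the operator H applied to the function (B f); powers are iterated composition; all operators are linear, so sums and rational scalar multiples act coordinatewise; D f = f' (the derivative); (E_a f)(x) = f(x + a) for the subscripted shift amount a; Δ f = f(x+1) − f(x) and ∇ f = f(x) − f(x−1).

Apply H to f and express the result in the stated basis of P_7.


the image equals g(x) = 7x^3 + (189/2)x^2 - (172/3)x + 2405/4

Δ f = 7x^3 + (21/2)x^2 + (17/3)x + 13/12
Δ f = 7x^3 + (21/2)x^2 + (17/3)x + 13/12
∇ Δ f = 21x^2 + 13/6
Δ f = 7x^3 + (21/2)x^2 + (17/3)x + 13/12
D f = 7x^3 - (4/3)x
E_{-3} f = (7/4)x^4 - 21x^3 + (563/6)x^2 - 185x + 543/4
(Δ + D + E_{-3}) f = (7/4)x^4 - 7x^3 + (313/3)x^2 - (542/3)x + 821/6
Δ (Δ + D + E_{-3}) f = 7x^3 - (21/2)x^2 + (584/3)x - 979/12
∇ (Δ + D + E_{-3}) f = 7x^3 - (63/2)x^2 + (710/3)x - 1175/4
D (Δ + D + E_{-3}) f = 7x^3 - 21x^2 + (626/3)x - 542/3
(Δ + ∇ + D) (Δ + D + E_{-3}) f = 21x^3 - 63x^2 + 640x - 556
Δ (Δ + ∇ + D) (Δ + D + E_{-3}) f = 63x^2 - 63x + 598
(Δ + ∇ Δ + Δ (Δ + ∇ + D) (Δ + D + E_{-3})) f = 7x^3 + (189/2)x^2 - (172/3)x + 2405/4


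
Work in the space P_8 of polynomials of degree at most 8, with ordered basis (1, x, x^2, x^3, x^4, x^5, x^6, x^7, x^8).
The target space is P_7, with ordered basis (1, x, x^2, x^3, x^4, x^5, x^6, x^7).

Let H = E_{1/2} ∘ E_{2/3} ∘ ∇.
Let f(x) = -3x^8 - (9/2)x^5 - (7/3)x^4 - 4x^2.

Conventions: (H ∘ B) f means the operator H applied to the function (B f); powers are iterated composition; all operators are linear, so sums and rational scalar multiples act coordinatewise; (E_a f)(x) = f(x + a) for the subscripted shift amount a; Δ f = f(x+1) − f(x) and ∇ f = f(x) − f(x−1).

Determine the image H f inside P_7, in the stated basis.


∇ f = -24x^7 + 84x^6 - 168x^5 + (375/2)x^4 - (397/3)x^3 + 53x^2 - (113/6)x + 29/6
E_{2/3} ∇ f = -24x^7 - 28x^6 - 56x^5 - (1105/18)x^4 - (1273/27)x^3 - (727/27)x^2 - (8113/486)x - 3635/1458
E_{1/2} E_{2/3} ∇ f = -24x^7 - 112x^6 - 266x^5 - (7405/18)x^4 - (23351/54)x^3 - (32587/108)x^2 - (262537/1944)x - 692297/23328

the result is g(x) = -24x^7 - 112x^6 - 266x^5 - (7405/18)x^4 - (23351/54)x^3 - (32587/108)x^2 - (262537/1944)x - 692297/23328


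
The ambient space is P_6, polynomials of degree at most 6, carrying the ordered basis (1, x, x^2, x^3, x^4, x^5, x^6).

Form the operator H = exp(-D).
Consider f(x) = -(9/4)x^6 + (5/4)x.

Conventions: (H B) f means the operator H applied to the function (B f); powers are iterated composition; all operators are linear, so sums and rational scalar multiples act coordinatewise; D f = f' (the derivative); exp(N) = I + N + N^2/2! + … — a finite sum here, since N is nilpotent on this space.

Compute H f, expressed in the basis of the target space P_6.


order-1 term: (27/2)x^5 - 5/4
order-2 term: -(135/4)x^4
order-3 term: 45x^3
order-4 term: -(135/4)x^2
order-5 term: (27/2)x
order-6 term: -9/4
the series for exp(-D) f terminates at order 6
exp(-D) f = -(9/4)x^6 + (27/2)x^5 - (135/4)x^4 + 45x^3 - (135/4)x^2 + (59/4)x - 7/2

the result is g(x) = -(9/4)x^6 + (27/2)x^5 - (135/4)x^4 + 45x^3 - (135/4)x^2 + (59/4)x - 7/2


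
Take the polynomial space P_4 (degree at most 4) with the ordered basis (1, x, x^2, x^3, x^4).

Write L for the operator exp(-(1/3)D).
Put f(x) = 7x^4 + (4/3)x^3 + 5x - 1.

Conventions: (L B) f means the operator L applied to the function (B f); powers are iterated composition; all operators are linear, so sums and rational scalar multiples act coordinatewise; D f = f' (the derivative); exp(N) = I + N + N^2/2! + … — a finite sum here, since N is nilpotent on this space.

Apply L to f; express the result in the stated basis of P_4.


the result is g(x) = 7x^4 - 8x^3 + (10/3)x^2 + (119/27)x - 71/27

order-1 term: -(28/3)x^3 - (4/3)x^2 - 5/3
order-2 term: (14/3)x^2 + (4/9)x
order-3 term: -(28/27)x - 4/81
order-4 term: 7/81
the series for exp(-(1/3)D) f terminates at order 4
exp(-(1/3)D) f = 7x^4 - 8x^3 + (10/3)x^2 + (119/27)x - 71/27


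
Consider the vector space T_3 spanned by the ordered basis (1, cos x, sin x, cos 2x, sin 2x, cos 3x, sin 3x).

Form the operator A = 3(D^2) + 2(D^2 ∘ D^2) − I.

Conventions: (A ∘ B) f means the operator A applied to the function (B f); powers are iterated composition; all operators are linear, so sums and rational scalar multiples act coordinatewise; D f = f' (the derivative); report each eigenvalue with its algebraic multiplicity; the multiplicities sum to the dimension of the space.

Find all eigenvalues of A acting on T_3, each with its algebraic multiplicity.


image of 1: -1
image of cos x: -2cos x
image of sin x: -2sin x
image of cos 2x: 19cos 2x
image of sin 2x: 19sin 2x
image of cos 3x: 134cos 3x
image of sin 3x: 134sin 3x
the matrix is diagonal; its diagonal is (-1, -2, -2, 19, 19, 134, 134)
for a triangular matrix the eigenvalues are the diagonal entries, with algebraic multiplicity their repetition count

λ = -2 (multiplicity 2), λ = -1 (multiplicity 1), λ = 19 (multiplicity 2), λ = 134 (multiplicity 2)


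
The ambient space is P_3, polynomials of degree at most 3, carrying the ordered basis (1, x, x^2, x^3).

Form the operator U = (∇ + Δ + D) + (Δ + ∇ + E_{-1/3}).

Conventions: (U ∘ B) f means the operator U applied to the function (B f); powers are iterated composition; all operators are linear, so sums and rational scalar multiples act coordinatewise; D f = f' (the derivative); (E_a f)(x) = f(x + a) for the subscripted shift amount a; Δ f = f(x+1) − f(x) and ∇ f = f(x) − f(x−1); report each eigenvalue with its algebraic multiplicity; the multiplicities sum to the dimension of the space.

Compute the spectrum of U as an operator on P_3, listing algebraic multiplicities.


image of 1: 1
image of x: x + 14/3
image of x^2: x^2 + (28/3)x + 1/9
image of x^3: x^3 + 14x^2 + (1/3)x + 107/27
the matrix is upper triangular; its diagonal is (1, 1, 1, 1)
for a triangular matrix the eigenvalues are the diagonal entries, with algebraic multiplicity their repetition count

λ = 1 (multiplicity 4)


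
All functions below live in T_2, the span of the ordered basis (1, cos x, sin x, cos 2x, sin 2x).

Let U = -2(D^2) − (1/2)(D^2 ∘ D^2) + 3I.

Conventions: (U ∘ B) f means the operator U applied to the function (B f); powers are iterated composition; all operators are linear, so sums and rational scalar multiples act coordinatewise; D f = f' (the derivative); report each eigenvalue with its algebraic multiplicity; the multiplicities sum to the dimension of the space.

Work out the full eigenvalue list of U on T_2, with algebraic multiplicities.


image of 1: 3
image of cos x: (9/2)cos x
image of sin x: (9/2)sin x
image of cos 2x: 3cos 2x
image of sin 2x: 3sin 2x
the matrix is diagonal; its diagonal is (3, 9/2, 9/2, 3, 3)
for a triangular matrix the eigenvalues are the diagonal entries, with algebraic multiplicity their repetition count

λ = 3 (multiplicity 3), λ = 9/2 (multiplicity 2)


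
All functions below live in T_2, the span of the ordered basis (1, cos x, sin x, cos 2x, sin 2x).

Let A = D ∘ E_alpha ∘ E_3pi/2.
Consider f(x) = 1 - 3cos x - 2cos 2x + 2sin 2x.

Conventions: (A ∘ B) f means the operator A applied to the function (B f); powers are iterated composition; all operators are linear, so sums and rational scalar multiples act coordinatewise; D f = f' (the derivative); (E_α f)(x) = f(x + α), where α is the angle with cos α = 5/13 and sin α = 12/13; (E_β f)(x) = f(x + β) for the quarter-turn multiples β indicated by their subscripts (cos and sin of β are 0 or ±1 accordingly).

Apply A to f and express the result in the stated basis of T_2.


g(x) = -(15/13)cos x + (36/13)sin x - (4/169)cos 2x + (956/169)sin 2x

E_3pi/2 f = 1 - 3sin x + 2cos 2x - 2sin 2x
E_alpha E_3pi/2 f = 1 - (36/13)cos x - (15/13)sin x - (478/169)cos 2x - (2/169)sin 2x
D E_alpha E_3pi/2 f = -(15/13)cos x + (36/13)sin x - (4/169)cos 2x + (956/169)sin 2x


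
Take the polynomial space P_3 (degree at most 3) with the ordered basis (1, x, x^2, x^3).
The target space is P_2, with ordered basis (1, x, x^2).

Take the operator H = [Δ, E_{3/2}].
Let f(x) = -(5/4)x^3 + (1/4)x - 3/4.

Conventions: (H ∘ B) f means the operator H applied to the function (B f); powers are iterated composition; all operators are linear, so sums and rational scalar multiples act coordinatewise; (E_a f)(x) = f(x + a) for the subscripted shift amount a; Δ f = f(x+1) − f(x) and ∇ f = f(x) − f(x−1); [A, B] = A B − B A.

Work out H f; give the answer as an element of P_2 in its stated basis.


g(x) = 0

E_{3/2} f = -(5/4)x^3 - (45/8)x^2 - (131/16)x - 147/32
Δ E_{3/2} f = -(15/4)x^2 - 15x - 241/16
Δ f = -(15/4)x^2 - (15/4)x - 1
E_{3/2} Δ f = -(15/4)x^2 - 15x - 241/16
[Δ, E_{3/2}] f = 0


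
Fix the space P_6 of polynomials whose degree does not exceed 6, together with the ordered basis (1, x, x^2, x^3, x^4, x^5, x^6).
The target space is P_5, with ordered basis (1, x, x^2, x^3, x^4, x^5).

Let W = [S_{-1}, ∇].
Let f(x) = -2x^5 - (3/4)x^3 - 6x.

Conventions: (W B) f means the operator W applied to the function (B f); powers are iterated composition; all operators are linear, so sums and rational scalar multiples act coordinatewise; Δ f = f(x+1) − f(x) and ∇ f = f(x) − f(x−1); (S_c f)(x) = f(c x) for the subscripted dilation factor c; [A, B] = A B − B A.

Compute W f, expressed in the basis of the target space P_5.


g(x) = -20x^4 - (89/2)x^2 - 35/2

∇ f = -10x^4 + 20x^3 - (89/4)x^2 + (49/4)x - 35/4
S_{-1} ∇ f = -10x^4 - 20x^3 - (89/4)x^2 - (49/4)x - 35/4
S_{-1} f = 2x^5 + (3/4)x^3 + 6x
∇ S_{-1} f = 10x^4 - 20x^3 + (89/4)x^2 - (49/4)x + 35/4
[S_{-1}, ∇] f = -20x^4 - (89/2)x^2 - 35/2


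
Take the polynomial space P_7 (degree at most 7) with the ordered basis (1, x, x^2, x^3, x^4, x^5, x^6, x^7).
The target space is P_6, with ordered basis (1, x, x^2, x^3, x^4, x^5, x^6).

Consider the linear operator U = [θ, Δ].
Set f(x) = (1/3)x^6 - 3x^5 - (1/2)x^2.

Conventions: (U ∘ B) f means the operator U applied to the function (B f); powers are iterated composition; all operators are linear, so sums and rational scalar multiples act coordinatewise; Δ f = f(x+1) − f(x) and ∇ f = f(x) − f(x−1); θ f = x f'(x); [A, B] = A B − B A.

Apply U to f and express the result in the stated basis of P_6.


Δ f = 2x^5 - 10x^4 - (70/3)x^3 - 25x^2 - 14x - 19/6
θ Δ f = 10x^5 - 40x^4 - 70x^3 - 50x^2 - 14x
θ f = 2x^6 - 15x^5 - x^2
Δ θ f = 12x^5 - 45x^4 - 110x^3 - 120x^2 - 65x - 14
[θ, Δ] f = -2x^5 + 5x^4 + 40x^3 + 70x^2 + 51x + 14

the result is g(x) = -2x^5 + 5x^4 + 40x^3 + 70x^2 + 51x + 14


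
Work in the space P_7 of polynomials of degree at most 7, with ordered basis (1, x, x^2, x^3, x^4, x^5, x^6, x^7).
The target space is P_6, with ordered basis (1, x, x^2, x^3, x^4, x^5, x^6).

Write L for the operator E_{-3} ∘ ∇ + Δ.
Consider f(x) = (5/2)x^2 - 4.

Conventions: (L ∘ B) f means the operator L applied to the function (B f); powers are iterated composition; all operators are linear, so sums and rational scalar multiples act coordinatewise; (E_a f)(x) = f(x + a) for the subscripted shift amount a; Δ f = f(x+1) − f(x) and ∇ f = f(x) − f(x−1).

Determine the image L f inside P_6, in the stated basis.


g(x) = 10x - 15

∇ f = 5x - 5/2
E_{-3} ∇ f = 5x - 35/2
Δ f = 5x + 5/2
(E_{-3} ∘ ∇ + Δ) f = 10x - 15


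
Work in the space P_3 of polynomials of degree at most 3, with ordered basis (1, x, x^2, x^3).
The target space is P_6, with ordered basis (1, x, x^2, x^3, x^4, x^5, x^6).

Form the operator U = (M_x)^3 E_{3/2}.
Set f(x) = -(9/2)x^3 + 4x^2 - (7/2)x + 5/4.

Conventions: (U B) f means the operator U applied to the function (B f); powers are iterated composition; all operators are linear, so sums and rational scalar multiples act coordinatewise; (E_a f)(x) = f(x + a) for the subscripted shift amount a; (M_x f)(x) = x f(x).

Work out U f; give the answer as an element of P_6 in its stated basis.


the image equals g(x) = -(9/2)x^6 - (65/4)x^5 - (175/8)x^4 - (163/16)x^3

E_{3/2} f = -(9/2)x^3 - (65/4)x^2 - (175/8)x - 163/16
M_x E_{3/2} f = -(9/2)x^4 - (65/4)x^3 - (175/8)x^2 - (163/16)x
M_x M_x E_{3/2} f = -(9/2)x^5 - (65/4)x^4 - (175/8)x^3 - (163/16)x^2
M_x M_x M_x E_{3/2} f = -(9/2)x^6 - (65/4)x^5 - (175/8)x^4 - (163/16)x^3


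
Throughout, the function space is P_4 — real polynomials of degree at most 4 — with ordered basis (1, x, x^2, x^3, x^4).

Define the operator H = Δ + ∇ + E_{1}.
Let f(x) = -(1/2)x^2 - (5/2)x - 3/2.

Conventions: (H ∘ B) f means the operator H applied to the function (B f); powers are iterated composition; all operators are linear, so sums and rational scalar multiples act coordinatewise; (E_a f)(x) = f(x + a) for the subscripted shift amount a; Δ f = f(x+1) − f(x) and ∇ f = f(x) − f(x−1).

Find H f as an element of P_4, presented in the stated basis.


g(x) = -(1/2)x^2 - (11/2)x - 19/2

Δ f = -x - 3
∇ f = -x - 2
E_{1} f = -(1/2)x^2 - (7/2)x - 9/2
(Δ + ∇ + E_{1}) f = -(1/2)x^2 - (11/2)x - 19/2


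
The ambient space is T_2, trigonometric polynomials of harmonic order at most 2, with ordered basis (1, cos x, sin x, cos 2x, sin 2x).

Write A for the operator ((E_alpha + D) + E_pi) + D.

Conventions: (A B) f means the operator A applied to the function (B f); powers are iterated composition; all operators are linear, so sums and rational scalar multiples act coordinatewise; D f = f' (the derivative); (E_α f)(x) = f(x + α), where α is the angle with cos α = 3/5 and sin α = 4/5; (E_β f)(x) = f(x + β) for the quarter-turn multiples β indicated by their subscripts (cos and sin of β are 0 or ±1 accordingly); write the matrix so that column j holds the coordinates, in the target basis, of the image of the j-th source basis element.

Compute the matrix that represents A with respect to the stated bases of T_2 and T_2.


the matrix is [[2, 0, 0, 0, 0]; [0, -2/5, 14/5, 0, 0]; [0, -14/5, -2/5, 0, 0]; [0, 0, 0, 18/25, 124/25]; [0, 0, 0, -124/25, 18/25]] (rows listed top to bottom)

image of 1: 2
image of cos x: -(2/5)cos x - (14/5)sin x
image of sin x: (14/5)cos x - (2/5)sin x
image of cos 2x: (18/25)cos 2x - (124/25)sin 2x
image of sin 2x: (124/25)cos 2x + (18/25)sin 2x
each image's coordinates form column j of the matrix


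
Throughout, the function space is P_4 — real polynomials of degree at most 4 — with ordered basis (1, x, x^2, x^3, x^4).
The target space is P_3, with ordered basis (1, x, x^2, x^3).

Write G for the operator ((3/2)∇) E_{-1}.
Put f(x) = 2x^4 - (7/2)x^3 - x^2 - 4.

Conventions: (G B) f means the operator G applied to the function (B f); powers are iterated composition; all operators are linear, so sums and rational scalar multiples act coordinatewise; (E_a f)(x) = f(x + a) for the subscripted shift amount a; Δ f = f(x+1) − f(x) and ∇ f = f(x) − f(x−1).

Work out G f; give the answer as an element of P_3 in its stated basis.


the result is g(x) = 12x^3 - (279/4)x^2 + (513/4)x - 309/4

E_{-1} f = 2x^4 - (23/2)x^3 + (43/2)x^2 - (33/2)x + 1/2
∇ E_{-1} f = 8x^3 - (93/2)x^2 + (171/2)x - 103/2
((3/2)∇) E_{-1} f = 12x^3 - (279/4)x^2 + (513/4)x - 309/4


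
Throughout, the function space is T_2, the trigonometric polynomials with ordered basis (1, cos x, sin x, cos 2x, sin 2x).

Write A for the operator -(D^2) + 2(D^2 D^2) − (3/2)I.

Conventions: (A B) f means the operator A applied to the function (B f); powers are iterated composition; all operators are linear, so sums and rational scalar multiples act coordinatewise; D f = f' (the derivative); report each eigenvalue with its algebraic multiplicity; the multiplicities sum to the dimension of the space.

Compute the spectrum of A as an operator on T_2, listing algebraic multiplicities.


image of 1: -3/2
image of cos x: (3/2)cos x
image of sin x: (3/2)sin x
image of cos 2x: (69/2)cos 2x
image of sin 2x: (69/2)sin 2x
the matrix is diagonal; its diagonal is (-3/2, 3/2, 3/2, 69/2, 69/2)
for a triangular matrix the eigenvalues are the diagonal entries, with algebraic multiplicity their repetition count

λ = -3/2 (multiplicity 1), λ = 3/2 (multiplicity 2), λ = 69/2 (multiplicity 2)


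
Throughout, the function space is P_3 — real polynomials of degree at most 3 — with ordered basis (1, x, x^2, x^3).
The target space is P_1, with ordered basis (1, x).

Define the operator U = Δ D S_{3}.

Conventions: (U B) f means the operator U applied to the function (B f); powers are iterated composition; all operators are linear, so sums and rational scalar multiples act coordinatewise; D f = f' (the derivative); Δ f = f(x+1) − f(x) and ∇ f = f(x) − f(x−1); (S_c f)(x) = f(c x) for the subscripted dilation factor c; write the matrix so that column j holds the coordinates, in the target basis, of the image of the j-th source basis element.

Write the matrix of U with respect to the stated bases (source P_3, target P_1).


image of 1: 0
image of x: 0
image of x^2: 18
image of x^3: 162x + 81
each image's coordinates form column j of the matrix

the matrix is [[0, 0, 18, 81]; [0, 0, 0, 162]] (rows listed top to bottom)


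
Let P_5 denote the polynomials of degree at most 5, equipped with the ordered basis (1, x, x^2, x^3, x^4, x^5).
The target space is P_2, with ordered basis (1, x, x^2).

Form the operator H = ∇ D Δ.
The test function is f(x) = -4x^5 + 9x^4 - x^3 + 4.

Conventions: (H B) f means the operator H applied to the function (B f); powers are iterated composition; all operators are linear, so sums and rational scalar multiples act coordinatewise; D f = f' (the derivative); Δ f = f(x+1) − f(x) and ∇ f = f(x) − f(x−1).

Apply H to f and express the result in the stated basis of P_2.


the image equals g(x) = -240x^2 + 216x - 46

Δ f = -20x^4 - 4x^3 + 11x^2 + 13x + 4
D Δ f = -80x^3 - 12x^2 + 22x + 13
∇ D Δ f = -240x^2 + 216x - 46


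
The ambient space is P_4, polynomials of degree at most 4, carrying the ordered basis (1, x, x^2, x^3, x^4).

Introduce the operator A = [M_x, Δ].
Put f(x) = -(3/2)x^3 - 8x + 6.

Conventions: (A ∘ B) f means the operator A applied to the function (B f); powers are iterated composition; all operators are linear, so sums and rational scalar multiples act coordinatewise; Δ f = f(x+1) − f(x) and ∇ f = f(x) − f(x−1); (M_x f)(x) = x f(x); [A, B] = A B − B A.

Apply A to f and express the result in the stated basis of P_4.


the image equals g(x) = (3/2)x^3 + (9/2)x^2 + (25/2)x + 7/2

Δ f = -(9/2)x^2 - (9/2)x - 19/2
M_x Δ f = -(9/2)x^3 - (9/2)x^2 - (19/2)x
M_x f = -(3/2)x^4 - 8x^2 + 6x
Δ M_x f = -6x^3 - 9x^2 - 22x - 7/2
[M_x, Δ] f = (3/2)x^3 + (9/2)x^2 + (25/2)x + 7/2


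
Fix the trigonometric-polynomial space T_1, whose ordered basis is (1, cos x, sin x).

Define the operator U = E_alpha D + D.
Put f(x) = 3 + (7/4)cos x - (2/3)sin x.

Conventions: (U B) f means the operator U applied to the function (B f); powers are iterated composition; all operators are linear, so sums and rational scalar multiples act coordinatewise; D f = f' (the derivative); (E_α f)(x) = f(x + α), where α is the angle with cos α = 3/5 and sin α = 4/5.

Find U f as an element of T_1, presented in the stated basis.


the image equals g(x) = -(37/15)cos x - (34/15)sin x

D f = -(2/3)cos x - (7/4)sin x
E_alpha D f = -(9/5)cos x - (31/60)sin x
D f = -(2/3)cos x - (7/4)sin x
(E_alpha D + D) f = -(37/15)cos x - (34/15)sin x


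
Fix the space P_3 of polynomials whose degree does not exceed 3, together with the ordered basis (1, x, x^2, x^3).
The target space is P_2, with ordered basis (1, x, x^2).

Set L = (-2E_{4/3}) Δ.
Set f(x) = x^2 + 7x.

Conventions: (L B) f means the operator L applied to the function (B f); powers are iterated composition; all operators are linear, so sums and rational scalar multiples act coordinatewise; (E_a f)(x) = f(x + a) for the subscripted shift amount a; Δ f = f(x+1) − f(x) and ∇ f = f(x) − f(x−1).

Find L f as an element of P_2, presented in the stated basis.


the result is g(x) = -4x - 64/3

Δ f = 2x + 8
E_{4/3} Δ f = 2x + 32/3
(-2E_{4/3}) Δ f = -4x - 64/3


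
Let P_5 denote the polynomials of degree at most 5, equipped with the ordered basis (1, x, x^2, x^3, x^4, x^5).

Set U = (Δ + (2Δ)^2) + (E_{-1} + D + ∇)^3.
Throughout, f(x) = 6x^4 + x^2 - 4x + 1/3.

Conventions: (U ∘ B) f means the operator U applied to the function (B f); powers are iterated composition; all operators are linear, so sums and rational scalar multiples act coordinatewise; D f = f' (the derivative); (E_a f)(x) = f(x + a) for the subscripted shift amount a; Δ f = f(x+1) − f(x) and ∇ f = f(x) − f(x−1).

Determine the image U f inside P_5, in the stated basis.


g(x) = 6x^4 + 96x^3 + 541x^2 + 748x + 1024/3

Δ f = 24x^3 + 36x^2 + 26x + 3
Δ f = 24x^3 + 36x^2 + 26x + 3
(2Δ) f = 48x^3 + 72x^2 + 52x + 6
Δ (2Δ) f = 144x^2 + 288x + 172
(2Δ) (2Δ) f = 288x^2 + 576x + 344
(Δ + (2Δ)^2) f = 24x^3 + 324x^2 + 602x + 347
E_{-1} f = 6x^4 - 24x^3 + 37x^2 - 30x + 34/3
D f = 24x^3 + 2x - 4
∇ f = 24x^3 - 36x^2 + 26x - 11
(E_{-1} + D + ∇) f = 6x^4 + 24x^3 + x^2 - 2x - 11/3
E_{-1} (E_{-1} + D + ∇) f = 6x^4 - 35x^2 + 44x - 56/3
D (E_{-1} + D + ∇) f = 24x^3 + 72x^2 + 2x - 2
∇ (E_{-1} + D + ∇) f = 24x^3 + 36x^2 - 46x + 15
(E_{-1} + D + ∇) (E_{-1} + D + ∇) f = 6x^4 + 48x^3 + 73x^2 - 17/3
E_{-1} (E_{-1} + D + ∇) (E_{-1} + D + ∇) f = 6x^4 + 24x^3 - 35x^2 - 26x + 76/3
D (E_{-1} + D + ∇) (E_{-1} + D + ∇) f = 24x^3 + 144x^2 + 146x
∇ (E_{-1} + D + ∇) (E_{-1} + D + ∇) f = 24x^3 + 108x^2 + 26x - 31
(E_{-1} + D + ∇) (E_{-1} + D + ∇) (E_{-1} + D + ∇) f = 6x^4 + 72x^3 + 217x^2 + 146x - 17/3
((Δ + (2Δ)^2) + (E_{-1} + D + ∇)^3) f = 6x^4 + 96x^3 + 541x^2 + 748x + 1024/3


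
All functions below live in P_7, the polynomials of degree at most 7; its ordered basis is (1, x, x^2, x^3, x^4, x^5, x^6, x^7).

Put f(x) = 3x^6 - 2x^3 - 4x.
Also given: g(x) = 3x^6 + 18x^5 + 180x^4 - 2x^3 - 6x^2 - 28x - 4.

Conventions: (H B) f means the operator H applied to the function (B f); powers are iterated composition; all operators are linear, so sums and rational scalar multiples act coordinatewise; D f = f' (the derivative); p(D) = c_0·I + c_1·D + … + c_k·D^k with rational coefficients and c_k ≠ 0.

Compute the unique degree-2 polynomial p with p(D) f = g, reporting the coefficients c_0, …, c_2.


p(D) = I + D + 2·D^2, i.e. c_0 = 1, c_1 = 1, c_2 = 2

D^0 f = 3x^6 - 2x^3 - 4x
D^1 f = 18x^5 - 6x^2 - 4
D^2 f = 90x^4 - 12x
matching coefficients of g against c_0 f + c_1 Df + … from the top degree down determines the c_i
solution: c_0 = 1, c_1 = 1, c_2 = 2


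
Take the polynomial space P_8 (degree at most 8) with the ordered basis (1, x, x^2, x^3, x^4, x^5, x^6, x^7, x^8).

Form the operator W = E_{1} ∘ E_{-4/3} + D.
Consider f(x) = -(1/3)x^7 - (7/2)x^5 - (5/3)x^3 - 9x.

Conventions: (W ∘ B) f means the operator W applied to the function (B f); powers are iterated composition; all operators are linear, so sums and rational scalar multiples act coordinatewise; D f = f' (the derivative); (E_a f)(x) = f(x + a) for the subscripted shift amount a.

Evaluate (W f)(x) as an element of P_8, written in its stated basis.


E_{-4/3} f = -(1/3)x^7 + (28/9)x^6 - (287/18)x^5 + (4130/81)x^4 - (24485/243)x^3 + (28948/243)x^2 - (188755/2187)x + 217804/6561
E_{1} E_{-4/3} f = -(1/3)x^7 + (7/9)x^6 - (77/18)x^5 + (1015/162)x^4 - (1385/243)x^3 + (727/243)x^2 - (42755/4374)x + 40367/13122
D f = -(7/3)x^6 - (35/2)x^4 - 5x^2 - 9
(E_{1} ∘ E_{-4/3} + D) f = -(1/3)x^7 - (14/9)x^6 - (77/18)x^5 - (910/81)x^4 - (1385/243)x^3 - (488/243)x^2 - (42755/4374)x - 77731/13122

the image equals g(x) = -(1/3)x^7 - (14/9)x^6 - (77/18)x^5 - (910/81)x^4 - (1385/243)x^3 - (488/243)x^2 - (42755/4374)x - 77731/13122


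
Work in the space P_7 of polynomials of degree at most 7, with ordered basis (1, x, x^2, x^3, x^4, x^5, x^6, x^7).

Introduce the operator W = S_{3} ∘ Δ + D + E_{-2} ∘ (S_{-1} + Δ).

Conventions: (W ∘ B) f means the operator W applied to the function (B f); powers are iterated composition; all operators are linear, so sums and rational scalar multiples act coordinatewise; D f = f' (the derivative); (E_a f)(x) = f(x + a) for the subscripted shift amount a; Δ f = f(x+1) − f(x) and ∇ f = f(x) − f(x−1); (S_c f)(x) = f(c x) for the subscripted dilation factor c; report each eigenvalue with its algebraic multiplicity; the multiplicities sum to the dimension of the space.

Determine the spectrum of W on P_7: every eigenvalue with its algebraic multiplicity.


image of 1: 1
image of x: -x + 5
image of x^2: x^2 + 6x + 2
image of x^3: -x^3 + 39x^2 - 12x + 16
image of x^4: x^4 + 108x^3 + 60x^2 + 8x + 2
image of x^5: -x^5 + 425x^4 + 200x^3 + 240x^2 - 140x + 64
image of x^6: x^6 + 1458x^5 + 1230x^4 + 520x^3 + 150x^2 + 12x + 2
image of x^7: -x^7 + 5131x^6 + 4956x^5 + 3360x^4 - 140x^3 + 1512x^2 - 868x + 256
the matrix is upper triangular; its diagonal is (1, -1, 1, -1, 1, -1, 1, -1)
for a triangular matrix the eigenvalues are the diagonal entries, with algebraic multiplicity their repetition count

λ = -1 (multiplicity 4), λ = 1 (multiplicity 4)


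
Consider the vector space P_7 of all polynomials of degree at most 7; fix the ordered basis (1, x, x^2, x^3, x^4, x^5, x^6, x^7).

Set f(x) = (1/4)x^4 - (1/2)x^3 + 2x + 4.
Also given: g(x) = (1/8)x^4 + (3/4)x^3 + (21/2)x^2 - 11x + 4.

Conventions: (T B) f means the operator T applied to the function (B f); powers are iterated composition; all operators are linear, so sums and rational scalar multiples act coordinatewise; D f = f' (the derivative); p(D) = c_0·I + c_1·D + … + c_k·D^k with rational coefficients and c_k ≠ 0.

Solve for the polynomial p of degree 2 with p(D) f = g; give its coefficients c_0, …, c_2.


c_0 = 1/2, c_1 = 1, c_2 = 4

D^0 f = (1/4)x^4 - (1/2)x^3 + 2x + 4
D^1 f = x^3 - (3/2)x^2 + 2
D^2 f = 3x^2 - 3x
matching coefficients of g against c_0 f + c_1 Df + … from the top degree down determines the c_i
solution: c_0 = 1/2, c_1 = 1, c_2 = 4


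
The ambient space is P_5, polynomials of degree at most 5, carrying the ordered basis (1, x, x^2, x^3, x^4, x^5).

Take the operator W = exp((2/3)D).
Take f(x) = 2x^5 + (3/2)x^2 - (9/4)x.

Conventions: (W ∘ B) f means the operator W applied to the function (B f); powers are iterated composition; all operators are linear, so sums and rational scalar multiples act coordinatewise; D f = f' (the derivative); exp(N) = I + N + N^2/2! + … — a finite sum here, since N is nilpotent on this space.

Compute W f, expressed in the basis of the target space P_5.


order-1 term: (20/3)x^4 + 2x - 3/2
order-2 term: (80/9)x^3 + 2/3
order-3 term: (160/27)x^2
order-4 term: (160/81)x
order-5 term: 64/243
the series for exp((2/3)D) f terminates at order 5
exp((2/3)D) f = 2x^5 + (20/3)x^4 + (80/9)x^3 + (401/54)x^2 + (559/324)x - 277/486

g(x) = 2x^5 + (20/3)x^4 + (80/9)x^3 + (401/54)x^2 + (559/324)x - 277/486


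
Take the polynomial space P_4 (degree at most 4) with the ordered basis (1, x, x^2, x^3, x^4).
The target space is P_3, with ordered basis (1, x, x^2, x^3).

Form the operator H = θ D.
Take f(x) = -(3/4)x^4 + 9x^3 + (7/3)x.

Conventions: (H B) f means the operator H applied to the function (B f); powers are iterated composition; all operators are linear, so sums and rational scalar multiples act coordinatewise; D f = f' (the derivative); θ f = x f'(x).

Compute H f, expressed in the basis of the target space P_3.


g(x) = -9x^3 + 54x^2

D f = -3x^3 + 27x^2 + 7/3
θ D f = -9x^3 + 54x^2


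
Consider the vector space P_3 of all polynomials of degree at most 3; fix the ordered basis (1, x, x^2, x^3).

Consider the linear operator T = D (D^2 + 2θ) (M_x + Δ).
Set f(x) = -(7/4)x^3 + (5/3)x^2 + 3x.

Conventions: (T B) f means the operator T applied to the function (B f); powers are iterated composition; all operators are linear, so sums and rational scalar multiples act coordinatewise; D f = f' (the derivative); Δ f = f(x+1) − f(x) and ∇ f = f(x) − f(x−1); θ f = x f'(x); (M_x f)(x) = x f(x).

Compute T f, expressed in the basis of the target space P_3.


M_x f = -(7/4)x^4 + (5/3)x^3 + 3x^2
Δ f = -(21/4)x^2 - (23/12)x + 35/12
(M_x + Δ) f = -(7/4)x^4 + (5/3)x^3 - (9/4)x^2 - (23/12)x + 35/12
D (M_x + Δ) f = -7x^3 + 5x^2 - (9/2)x - 23/12
D D (M_x + Δ) f = -21x^2 + 10x - 9/2
θ (M_x + Δ) f = -7x^4 + 5x^3 - (9/2)x^2 - (23/12)x
(2θ) (M_x + Δ) f = -14x^4 + 10x^3 - 9x^2 - (23/6)x
(D^2 + 2θ) (M_x + Δ) f = -14x^4 + 10x^3 - 30x^2 + (37/6)x - 9/2
D (D^2 + 2θ) (M_x + Δ) f = -56x^3 + 30x^2 - 60x + 37/6

the result is g(x) = -56x^3 + 30x^2 - 60x + 37/6


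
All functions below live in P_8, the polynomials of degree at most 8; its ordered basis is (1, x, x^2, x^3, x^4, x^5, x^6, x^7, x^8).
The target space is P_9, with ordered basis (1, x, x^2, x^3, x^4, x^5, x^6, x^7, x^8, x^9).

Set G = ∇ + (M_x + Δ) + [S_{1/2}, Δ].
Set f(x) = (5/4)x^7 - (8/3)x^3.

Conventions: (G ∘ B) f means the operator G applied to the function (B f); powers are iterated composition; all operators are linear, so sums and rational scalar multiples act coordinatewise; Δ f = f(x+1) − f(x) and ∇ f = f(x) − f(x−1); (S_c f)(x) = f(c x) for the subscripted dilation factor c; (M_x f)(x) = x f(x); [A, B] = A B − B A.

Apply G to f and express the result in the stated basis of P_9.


the result is g(x) = (5/4)x^8 + (8995/512)x^6 + (315/512)x^5 + (133979/1536)x^4 + (2625/512)x^3 + (21431/512)x^2 + (669/512)x - 6031/1536

∇ f = (35/4)x^6 - (105/4)x^5 + (175/4)x^4 - (175/4)x^3 + (73/4)x^2 - (3/4)x - 17/12
M_x f = (5/4)x^8 - (8/3)x^4
Δ f = (35/4)x^6 + (105/4)x^5 + (175/4)x^4 + (175/4)x^3 + (73/4)x^2 + (3/4)x - 17/12
(M_x + Δ) f = (5/4)x^8 + (35/4)x^6 + (105/4)x^5 + (493/12)x^4 + (175/4)x^3 + (73/4)x^2 + (3/4)x - 17/12
Δ f = (35/4)x^6 + (105/4)x^5 + (175/4)x^4 + (175/4)x^3 + (73/4)x^2 + (3/4)x - 17/12
S_{1/2} Δ f = (35/256)x^6 + (105/128)x^5 + (175/64)x^4 + (175/32)x^3 + (73/16)x^2 + (3/8)x - 17/12
S_{1/2} f = (5/512)x^7 - (1/3)x^3
Δ S_{1/2} f = (35/512)x^6 + (105/512)x^5 + (175/512)x^4 + (175/512)x^3 - (407/512)x^2 - (477/512)x - 497/1536
[S_{1/2}, Δ] f = (35/512)x^6 + (315/512)x^5 + (1225/512)x^4 + (2625/512)x^3 + (2743/512)x^2 + (669/512)x - 1679/1536
(∇ + (M_x + Δ) + [S_{1/2}, Δ]) f = (5/4)x^8 + (8995/512)x^6 + (315/512)x^5 + (133979/1536)x^4 + (2625/512)x^3 + (21431/512)x^2 + (669/512)x - 6031/1536


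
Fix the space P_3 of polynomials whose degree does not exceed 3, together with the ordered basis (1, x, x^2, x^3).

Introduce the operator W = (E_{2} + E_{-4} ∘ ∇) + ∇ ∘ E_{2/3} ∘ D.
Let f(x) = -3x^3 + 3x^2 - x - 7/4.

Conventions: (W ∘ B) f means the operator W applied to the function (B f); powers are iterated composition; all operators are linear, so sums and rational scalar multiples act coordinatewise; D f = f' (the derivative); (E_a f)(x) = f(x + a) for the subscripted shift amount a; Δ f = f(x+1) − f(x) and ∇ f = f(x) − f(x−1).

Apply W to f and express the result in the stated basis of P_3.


E_{2} f = -3x^3 - 15x^2 - 25x - 63/4
∇ f = -9x^2 + 15x - 7
E_{-4} ∇ f = -9x^2 + 87x - 211
(E_{2} + E_{-4} ∘ ∇) f = -3x^3 - 24x^2 + 62x - 907/4
D f = -9x^2 + 6x - 1
E_{2/3} D f = -9x^2 - 6x - 1
∇ E_{2/3} D f = -18x + 3
((E_{2} + E_{-4} ∘ ∇) + ∇ ∘ E_{2/3} ∘ D) f = -3x^3 - 24x^2 + 44x - 895/4

the result is g(x) = -3x^3 - 24x^2 + 44x - 895/4


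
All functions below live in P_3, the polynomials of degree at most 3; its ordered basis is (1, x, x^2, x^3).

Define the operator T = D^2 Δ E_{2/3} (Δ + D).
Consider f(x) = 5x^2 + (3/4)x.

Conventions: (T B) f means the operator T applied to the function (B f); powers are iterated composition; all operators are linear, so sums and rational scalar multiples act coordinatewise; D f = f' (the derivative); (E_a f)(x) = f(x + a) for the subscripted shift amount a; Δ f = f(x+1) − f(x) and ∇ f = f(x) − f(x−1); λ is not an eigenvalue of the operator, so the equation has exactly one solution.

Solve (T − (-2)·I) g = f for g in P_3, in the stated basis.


write g with unknown coordinates in the stated basis and equate coefficients in (T − (-2)·I) g = f
solving from the highest basis element down gives g = (5/2)x^2 + (3/8)x
check: T g = 0
so T g − (-2)·g = 5x^2 + (3/4)x = f ✓

the image equals g(x) = (5/2)x^2 + (3/8)x


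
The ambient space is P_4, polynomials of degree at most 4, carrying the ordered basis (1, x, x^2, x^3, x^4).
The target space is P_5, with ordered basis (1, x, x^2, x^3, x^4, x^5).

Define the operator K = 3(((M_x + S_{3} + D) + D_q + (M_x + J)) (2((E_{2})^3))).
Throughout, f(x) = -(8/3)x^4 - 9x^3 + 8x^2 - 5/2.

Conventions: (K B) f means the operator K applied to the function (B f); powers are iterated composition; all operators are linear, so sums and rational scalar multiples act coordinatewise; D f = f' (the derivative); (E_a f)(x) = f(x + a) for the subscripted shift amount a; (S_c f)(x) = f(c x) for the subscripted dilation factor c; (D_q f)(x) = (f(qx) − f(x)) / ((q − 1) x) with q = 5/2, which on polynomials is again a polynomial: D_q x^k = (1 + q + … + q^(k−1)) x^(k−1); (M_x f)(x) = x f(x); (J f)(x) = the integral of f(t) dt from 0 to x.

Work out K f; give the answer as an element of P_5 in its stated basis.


the result is g(x) = -(176/5)x^5 - (4563/2)x^4 - 22516x^3 - (185409/2)x^2 - 173391x - 68847

E_{2} f = -(8/3)x^4 - (91/3)x^3 - 110x^2 - (484/3)x - 511/6
E_{2} E_{2} f = -(8/3)x^4 - (155/3)x^3 - 356x^2 - (3152/3)x - 6799/6
E_{2} E_{2} E_{2} f = -(8/3)x^4 - 73x^3 - 730x^2 - 3180x - 10229/2
(2((E_{2})^3)) f = -(16/3)x^4 - 146x^3 - 1460x^2 - 6360x - 10229
M_x (2((E_{2})^3)) f = -(16/3)x^5 - 146x^4 - 1460x^3 - 6360x^2 - 10229x
S_{3} (2((E_{2})^3)) f = -432x^4 - 3942x^3 - 13140x^2 - 19080x - 10229
D (2((E_{2})^3)) f = -(64/3)x^3 - 438x^2 - 2920x - 6360
(M_x + S_{3} + D) (2((E_{2})^3)) f = -(16/3)x^5 - 578x^4 - (16270/3)x^3 - 19938x^2 - 32229x - 16589
D_q (2((E_{2})^3)) f = -(406/3)x^3 - (2847/2)x^2 - 5110x - 6360
M_x (2((E_{2})^3)) f = -(16/3)x^5 - 146x^4 - 1460x^3 - 6360x^2 - 10229x
J (2((E_{2})^3)) f = -(16/15)x^5 - (73/2)x^4 - (1460/3)x^3 - 3180x^2 - 10229x
(M_x + J) (2((E_{2})^3)) f = -(32/5)x^5 - (365/2)x^4 - (5840/3)x^3 - 9540x^2 - 20458x
((M_x + S_{3} + D) + D_q + (M_x + J)) (2((E_{2})^3)) f = -(176/15)x^5 - (1521/2)x^4 - (22516/3)x^3 - (61803/2)x^2 - 57797x - 22949
(3(((M_x + S_{3} + D) + D_q + (M_x + J)) (2((E_{2})^3)))) f = -(176/5)x^5 - (4563/2)x^4 - 22516x^3 - (185409/2)x^2 - 173391x - 68847


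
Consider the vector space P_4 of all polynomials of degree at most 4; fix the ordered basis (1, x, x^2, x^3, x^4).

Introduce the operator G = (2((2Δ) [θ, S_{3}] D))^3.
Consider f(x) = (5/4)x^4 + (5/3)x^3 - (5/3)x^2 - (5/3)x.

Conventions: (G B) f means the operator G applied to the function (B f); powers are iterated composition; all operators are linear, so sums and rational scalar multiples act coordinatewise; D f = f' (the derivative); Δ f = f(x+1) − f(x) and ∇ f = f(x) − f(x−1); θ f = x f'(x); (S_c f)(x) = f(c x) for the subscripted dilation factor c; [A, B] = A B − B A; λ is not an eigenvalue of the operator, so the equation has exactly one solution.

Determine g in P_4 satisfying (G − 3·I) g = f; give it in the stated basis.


write g with unknown coordinates in the stated basis and equate coefficients in (G − 3·I) g = f
solving from the highest basis element down gives g = -(5/12)x^4 - (5/9)x^3 + (5/9)x^2 + (5/9)x
check: G g = 0
so G g − 3·g = (5/4)x^4 + (5/3)x^3 - (5/3)x^2 - (5/3)x = f ✓

g(x) = -(5/12)x^4 - (5/9)x^3 + (5/9)x^2 + (5/9)x


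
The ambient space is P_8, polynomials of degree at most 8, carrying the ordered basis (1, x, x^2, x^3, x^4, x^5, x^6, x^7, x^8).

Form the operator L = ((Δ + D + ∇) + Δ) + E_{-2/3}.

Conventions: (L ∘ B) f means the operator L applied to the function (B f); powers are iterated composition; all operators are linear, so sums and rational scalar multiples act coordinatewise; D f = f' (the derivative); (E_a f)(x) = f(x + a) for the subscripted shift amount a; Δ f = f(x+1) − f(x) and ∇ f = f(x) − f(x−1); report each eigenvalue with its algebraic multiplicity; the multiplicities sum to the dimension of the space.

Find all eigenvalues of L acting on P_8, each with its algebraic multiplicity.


λ = 1 (multiplicity 9)

image of 1: 1
image of x: x + 10/3
image of x^2: x^2 + (20/3)x + 13/9
image of x^3: x^3 + 10x^2 + (13/3)x + 73/27
image of x^4: x^4 + (40/3)x^3 + (26/3)x^2 + (292/27)x + 97/81
image of x^5: x^5 + (50/3)x^4 + (130/9)x^3 + (730/27)x^2 + (485/81)x + 697/243
image of x^6: x^6 + 20x^5 + (65/3)x^4 + (1460/27)x^3 + (485/27)x^2 + (1394/81)x + 793/729
image of x^7: x^7 + (70/3)x^6 + (91/3)x^5 + (2555/27)x^4 + (3395/81)x^3 + (4879/81)x^2 + (5551/729)x + 6433/2187
image of x^8: x^8 + (80/3)x^7 + (364/9)x^6 + (4088/27)x^5 + (6790/81)x^4 + (39032/243)x^3 + (22204/729)x^2 + (51464/2187)x + 6817/6561
the matrix is upper triangular; its diagonal is (1, 1, 1, 1, 1, 1, 1, 1, 1)
for a triangular matrix the eigenvalues are the diagonal entries, with algebraic multiplicity their repetition count
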